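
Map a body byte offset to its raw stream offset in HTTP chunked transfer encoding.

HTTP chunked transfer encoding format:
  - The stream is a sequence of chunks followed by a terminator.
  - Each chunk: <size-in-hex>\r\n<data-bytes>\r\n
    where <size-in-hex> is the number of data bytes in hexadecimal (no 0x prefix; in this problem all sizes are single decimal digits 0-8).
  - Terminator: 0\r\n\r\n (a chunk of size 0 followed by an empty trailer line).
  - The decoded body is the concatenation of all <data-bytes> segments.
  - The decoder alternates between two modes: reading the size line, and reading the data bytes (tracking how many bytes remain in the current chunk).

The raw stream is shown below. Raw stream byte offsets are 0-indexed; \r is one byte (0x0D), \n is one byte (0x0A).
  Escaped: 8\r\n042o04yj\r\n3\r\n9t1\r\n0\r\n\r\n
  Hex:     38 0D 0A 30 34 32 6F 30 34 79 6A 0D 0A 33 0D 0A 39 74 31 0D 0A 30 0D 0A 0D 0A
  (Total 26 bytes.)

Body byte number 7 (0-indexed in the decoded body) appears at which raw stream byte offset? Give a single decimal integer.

Chunk 1: stream[0..1]='8' size=0x8=8, data at stream[3..11]='042o04yj' -> body[0..8], body so far='042o04yj'
Chunk 2: stream[13..14]='3' size=0x3=3, data at stream[16..19]='9t1' -> body[8..11], body so far='042o04yj9t1'
Chunk 3: stream[21..22]='0' size=0 (terminator). Final body='042o04yj9t1' (11 bytes)
Body byte 7 at stream offset 10

Answer: 10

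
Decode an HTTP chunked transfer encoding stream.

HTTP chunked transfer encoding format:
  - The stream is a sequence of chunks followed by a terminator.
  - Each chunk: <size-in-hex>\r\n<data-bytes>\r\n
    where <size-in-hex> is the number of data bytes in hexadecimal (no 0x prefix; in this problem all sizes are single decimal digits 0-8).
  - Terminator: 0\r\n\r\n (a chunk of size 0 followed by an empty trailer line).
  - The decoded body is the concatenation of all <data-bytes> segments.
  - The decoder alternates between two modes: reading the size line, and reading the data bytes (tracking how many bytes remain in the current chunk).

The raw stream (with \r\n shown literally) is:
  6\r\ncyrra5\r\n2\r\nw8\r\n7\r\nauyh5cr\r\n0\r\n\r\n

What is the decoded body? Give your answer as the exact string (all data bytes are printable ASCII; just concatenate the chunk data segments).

Chunk 1: stream[0..1]='6' size=0x6=6, data at stream[3..9]='cyrra5' -> body[0..6], body so far='cyrra5'
Chunk 2: stream[11..12]='2' size=0x2=2, data at stream[14..16]='w8' -> body[6..8], body so far='cyrra5w8'
Chunk 3: stream[18..19]='7' size=0x7=7, data at stream[21..28]='auyh5cr' -> body[8..15], body so far='cyrra5w8auyh5cr'
Chunk 4: stream[30..31]='0' size=0 (terminator). Final body='cyrra5w8auyh5cr' (15 bytes)

Answer: cyrra5w8auyh5cr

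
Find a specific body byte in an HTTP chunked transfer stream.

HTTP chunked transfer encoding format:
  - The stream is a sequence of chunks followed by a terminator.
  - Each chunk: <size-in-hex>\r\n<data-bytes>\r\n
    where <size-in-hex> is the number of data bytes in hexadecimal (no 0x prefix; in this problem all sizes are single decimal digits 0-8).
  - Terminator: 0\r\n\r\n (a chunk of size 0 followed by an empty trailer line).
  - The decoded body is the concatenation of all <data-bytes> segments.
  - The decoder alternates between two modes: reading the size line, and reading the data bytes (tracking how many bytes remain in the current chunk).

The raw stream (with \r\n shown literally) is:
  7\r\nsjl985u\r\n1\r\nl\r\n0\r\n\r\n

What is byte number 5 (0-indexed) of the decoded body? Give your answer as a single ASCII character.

Answer: 5

Derivation:
Chunk 1: stream[0..1]='7' size=0x7=7, data at stream[3..10]='sjl985u' -> body[0..7], body so far='sjl985u'
Chunk 2: stream[12..13]='1' size=0x1=1, data at stream[15..16]='l' -> body[7..8], body so far='sjl985ul'
Chunk 3: stream[18..19]='0' size=0 (terminator). Final body='sjl985ul' (8 bytes)
Body byte 5 = '5'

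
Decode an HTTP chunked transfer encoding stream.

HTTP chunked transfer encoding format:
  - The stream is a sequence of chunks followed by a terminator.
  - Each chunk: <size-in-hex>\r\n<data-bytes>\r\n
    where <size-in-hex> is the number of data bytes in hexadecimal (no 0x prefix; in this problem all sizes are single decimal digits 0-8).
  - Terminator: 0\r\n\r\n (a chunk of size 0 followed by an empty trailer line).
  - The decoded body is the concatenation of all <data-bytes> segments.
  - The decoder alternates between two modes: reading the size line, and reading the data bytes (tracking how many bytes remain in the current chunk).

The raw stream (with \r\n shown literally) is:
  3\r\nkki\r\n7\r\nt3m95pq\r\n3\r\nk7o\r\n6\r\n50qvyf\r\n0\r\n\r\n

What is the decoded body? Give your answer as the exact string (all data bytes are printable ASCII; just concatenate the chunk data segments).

Chunk 1: stream[0..1]='3' size=0x3=3, data at stream[3..6]='kki' -> body[0..3], body so far='kki'
Chunk 2: stream[8..9]='7' size=0x7=7, data at stream[11..18]='t3m95pq' -> body[3..10], body so far='kkit3m95pq'
Chunk 3: stream[20..21]='3' size=0x3=3, data at stream[23..26]='k7o' -> body[10..13], body so far='kkit3m95pqk7o'
Chunk 4: stream[28..29]='6' size=0x6=6, data at stream[31..37]='50qvyf' -> body[13..19], body so far='kkit3m95pqk7o50qvyf'
Chunk 5: stream[39..40]='0' size=0 (terminator). Final body='kkit3m95pqk7o50qvyf' (19 bytes)

Answer: kkit3m95pqk7o50qvyf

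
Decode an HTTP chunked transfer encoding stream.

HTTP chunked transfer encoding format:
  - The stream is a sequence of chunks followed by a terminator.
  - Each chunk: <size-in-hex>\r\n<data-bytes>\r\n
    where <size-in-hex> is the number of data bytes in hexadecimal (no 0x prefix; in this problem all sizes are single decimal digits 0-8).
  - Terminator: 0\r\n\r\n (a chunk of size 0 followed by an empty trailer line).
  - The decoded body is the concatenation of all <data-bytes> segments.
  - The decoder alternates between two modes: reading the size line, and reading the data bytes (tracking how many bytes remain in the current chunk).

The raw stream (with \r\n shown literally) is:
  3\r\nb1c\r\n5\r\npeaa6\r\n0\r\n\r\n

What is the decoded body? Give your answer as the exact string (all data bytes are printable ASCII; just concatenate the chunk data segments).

Answer: b1cpeaa6

Derivation:
Chunk 1: stream[0..1]='3' size=0x3=3, data at stream[3..6]='b1c' -> body[0..3], body so far='b1c'
Chunk 2: stream[8..9]='5' size=0x5=5, data at stream[11..16]='peaa6' -> body[3..8], body so far='b1cpeaa6'
Chunk 3: stream[18..19]='0' size=0 (terminator). Final body='b1cpeaa6' (8 bytes)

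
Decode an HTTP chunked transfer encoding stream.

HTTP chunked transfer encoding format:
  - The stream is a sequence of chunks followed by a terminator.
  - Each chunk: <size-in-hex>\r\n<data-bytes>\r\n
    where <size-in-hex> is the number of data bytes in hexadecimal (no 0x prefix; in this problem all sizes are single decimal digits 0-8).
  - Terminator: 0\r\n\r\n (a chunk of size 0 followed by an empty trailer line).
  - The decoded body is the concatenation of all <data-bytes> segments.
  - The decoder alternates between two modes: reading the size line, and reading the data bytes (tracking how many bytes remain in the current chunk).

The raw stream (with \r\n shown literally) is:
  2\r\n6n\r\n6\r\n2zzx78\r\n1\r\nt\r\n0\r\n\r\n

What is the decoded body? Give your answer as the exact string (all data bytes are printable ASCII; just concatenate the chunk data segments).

Answer: 6n2zzx78t

Derivation:
Chunk 1: stream[0..1]='2' size=0x2=2, data at stream[3..5]='6n' -> body[0..2], body so far='6n'
Chunk 2: stream[7..8]='6' size=0x6=6, data at stream[10..16]='2zzx78' -> body[2..8], body so far='6n2zzx78'
Chunk 3: stream[18..19]='1' size=0x1=1, data at stream[21..22]='t' -> body[8..9], body so far='6n2zzx78t'
Chunk 4: stream[24..25]='0' size=0 (terminator). Final body='6n2zzx78t' (9 bytes)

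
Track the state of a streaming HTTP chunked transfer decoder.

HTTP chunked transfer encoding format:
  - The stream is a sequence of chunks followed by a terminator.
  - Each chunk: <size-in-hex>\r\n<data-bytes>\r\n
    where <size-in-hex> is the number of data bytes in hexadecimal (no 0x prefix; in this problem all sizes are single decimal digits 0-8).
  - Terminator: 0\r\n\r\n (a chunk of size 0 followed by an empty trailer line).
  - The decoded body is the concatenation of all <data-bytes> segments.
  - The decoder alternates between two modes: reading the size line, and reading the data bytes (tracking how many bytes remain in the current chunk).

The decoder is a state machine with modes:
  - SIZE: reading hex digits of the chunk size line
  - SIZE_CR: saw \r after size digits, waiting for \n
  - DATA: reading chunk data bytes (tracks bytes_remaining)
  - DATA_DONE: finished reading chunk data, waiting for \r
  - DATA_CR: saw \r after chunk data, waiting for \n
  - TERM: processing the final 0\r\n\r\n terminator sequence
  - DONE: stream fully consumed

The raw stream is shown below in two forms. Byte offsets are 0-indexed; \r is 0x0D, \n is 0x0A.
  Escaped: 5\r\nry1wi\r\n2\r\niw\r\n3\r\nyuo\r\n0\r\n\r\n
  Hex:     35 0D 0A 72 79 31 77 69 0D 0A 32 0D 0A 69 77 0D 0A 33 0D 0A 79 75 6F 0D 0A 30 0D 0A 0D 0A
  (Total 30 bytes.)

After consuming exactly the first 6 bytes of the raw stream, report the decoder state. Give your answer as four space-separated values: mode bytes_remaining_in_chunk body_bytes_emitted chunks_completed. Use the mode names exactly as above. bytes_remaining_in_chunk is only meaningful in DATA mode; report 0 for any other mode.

Byte 0 = '5': mode=SIZE remaining=0 emitted=0 chunks_done=0
Byte 1 = 0x0D: mode=SIZE_CR remaining=0 emitted=0 chunks_done=0
Byte 2 = 0x0A: mode=DATA remaining=5 emitted=0 chunks_done=0
Byte 3 = 'r': mode=DATA remaining=4 emitted=1 chunks_done=0
Byte 4 = 'y': mode=DATA remaining=3 emitted=2 chunks_done=0
Byte 5 = '1': mode=DATA remaining=2 emitted=3 chunks_done=0

Answer: DATA 2 3 0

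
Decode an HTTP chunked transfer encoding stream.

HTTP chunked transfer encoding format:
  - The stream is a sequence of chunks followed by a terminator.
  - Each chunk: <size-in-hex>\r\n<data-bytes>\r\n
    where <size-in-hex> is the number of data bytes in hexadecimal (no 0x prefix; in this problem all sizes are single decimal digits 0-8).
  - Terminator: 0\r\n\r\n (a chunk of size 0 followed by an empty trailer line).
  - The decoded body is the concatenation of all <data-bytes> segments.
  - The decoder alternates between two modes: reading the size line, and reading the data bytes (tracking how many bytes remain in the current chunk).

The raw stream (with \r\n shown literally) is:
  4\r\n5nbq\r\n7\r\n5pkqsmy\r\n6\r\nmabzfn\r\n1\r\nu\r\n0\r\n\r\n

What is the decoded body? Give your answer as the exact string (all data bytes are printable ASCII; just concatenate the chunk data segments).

Chunk 1: stream[0..1]='4' size=0x4=4, data at stream[3..7]='5nbq' -> body[0..4], body so far='5nbq'
Chunk 2: stream[9..10]='7' size=0x7=7, data at stream[12..19]='5pkqsmy' -> body[4..11], body so far='5nbq5pkqsmy'
Chunk 3: stream[21..22]='6' size=0x6=6, data at stream[24..30]='mabzfn' -> body[11..17], body so far='5nbq5pkqsmymabzfn'
Chunk 4: stream[32..33]='1' size=0x1=1, data at stream[35..36]='u' -> body[17..18], body so far='5nbq5pkqsmymabzfnu'
Chunk 5: stream[38..39]='0' size=0 (terminator). Final body='5nbq5pkqsmymabzfnu' (18 bytes)

Answer: 5nbq5pkqsmymabzfnu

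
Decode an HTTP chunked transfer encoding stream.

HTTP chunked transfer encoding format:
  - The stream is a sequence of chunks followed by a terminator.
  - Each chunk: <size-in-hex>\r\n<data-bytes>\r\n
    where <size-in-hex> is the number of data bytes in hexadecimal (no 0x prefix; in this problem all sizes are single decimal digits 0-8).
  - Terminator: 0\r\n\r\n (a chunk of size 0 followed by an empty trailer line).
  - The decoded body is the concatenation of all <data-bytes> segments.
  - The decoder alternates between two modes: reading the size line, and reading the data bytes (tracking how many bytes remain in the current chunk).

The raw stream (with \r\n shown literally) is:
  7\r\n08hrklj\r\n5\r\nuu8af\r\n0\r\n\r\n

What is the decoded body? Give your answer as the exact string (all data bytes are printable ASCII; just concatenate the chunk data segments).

Answer: 08hrkljuu8af

Derivation:
Chunk 1: stream[0..1]='7' size=0x7=7, data at stream[3..10]='08hrklj' -> body[0..7], body so far='08hrklj'
Chunk 2: stream[12..13]='5' size=0x5=5, data at stream[15..20]='uu8af' -> body[7..12], body so far='08hrkljuu8af'
Chunk 3: stream[22..23]='0' size=0 (terminator). Final body='08hrkljuu8af' (12 bytes)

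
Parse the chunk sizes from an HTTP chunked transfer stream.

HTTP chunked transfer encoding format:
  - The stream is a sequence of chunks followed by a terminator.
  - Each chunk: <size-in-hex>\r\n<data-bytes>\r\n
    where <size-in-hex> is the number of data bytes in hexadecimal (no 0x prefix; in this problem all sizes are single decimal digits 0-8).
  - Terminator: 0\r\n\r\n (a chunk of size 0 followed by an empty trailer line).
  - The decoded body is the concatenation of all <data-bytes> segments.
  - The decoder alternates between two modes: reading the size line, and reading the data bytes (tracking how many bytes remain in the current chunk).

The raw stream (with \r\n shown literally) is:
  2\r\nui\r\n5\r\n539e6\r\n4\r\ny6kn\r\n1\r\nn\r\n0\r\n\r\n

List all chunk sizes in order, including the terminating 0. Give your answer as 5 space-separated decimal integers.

Answer: 2 5 4 1 0

Derivation:
Chunk 1: stream[0..1]='2' size=0x2=2, data at stream[3..5]='ui' -> body[0..2], body so far='ui'
Chunk 2: stream[7..8]='5' size=0x5=5, data at stream[10..15]='539e6' -> body[2..7], body so far='ui539e6'
Chunk 3: stream[17..18]='4' size=0x4=4, data at stream[20..24]='y6kn' -> body[7..11], body so far='ui539e6y6kn'
Chunk 4: stream[26..27]='1' size=0x1=1, data at stream[29..30]='n' -> body[11..12], body so far='ui539e6y6knn'
Chunk 5: stream[32..33]='0' size=0 (terminator). Final body='ui539e6y6knn' (12 bytes)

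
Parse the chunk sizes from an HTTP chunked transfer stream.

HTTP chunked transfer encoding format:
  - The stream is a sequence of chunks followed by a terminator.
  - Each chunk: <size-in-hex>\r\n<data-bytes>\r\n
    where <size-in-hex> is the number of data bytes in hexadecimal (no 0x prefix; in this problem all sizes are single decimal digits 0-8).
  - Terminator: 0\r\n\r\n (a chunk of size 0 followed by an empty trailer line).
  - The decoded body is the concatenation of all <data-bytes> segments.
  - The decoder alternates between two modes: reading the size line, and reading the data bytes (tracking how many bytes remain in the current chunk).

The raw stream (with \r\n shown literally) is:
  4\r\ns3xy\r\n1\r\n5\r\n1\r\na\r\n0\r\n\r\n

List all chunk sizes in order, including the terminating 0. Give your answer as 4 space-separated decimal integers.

Answer: 4 1 1 0

Derivation:
Chunk 1: stream[0..1]='4' size=0x4=4, data at stream[3..7]='s3xy' -> body[0..4], body so far='s3xy'
Chunk 2: stream[9..10]='1' size=0x1=1, data at stream[12..13]='5' -> body[4..5], body so far='s3xy5'
Chunk 3: stream[15..16]='1' size=0x1=1, data at stream[18..19]='a' -> body[5..6], body so far='s3xy5a'
Chunk 4: stream[21..22]='0' size=0 (terminator). Final body='s3xy5a' (6 bytes)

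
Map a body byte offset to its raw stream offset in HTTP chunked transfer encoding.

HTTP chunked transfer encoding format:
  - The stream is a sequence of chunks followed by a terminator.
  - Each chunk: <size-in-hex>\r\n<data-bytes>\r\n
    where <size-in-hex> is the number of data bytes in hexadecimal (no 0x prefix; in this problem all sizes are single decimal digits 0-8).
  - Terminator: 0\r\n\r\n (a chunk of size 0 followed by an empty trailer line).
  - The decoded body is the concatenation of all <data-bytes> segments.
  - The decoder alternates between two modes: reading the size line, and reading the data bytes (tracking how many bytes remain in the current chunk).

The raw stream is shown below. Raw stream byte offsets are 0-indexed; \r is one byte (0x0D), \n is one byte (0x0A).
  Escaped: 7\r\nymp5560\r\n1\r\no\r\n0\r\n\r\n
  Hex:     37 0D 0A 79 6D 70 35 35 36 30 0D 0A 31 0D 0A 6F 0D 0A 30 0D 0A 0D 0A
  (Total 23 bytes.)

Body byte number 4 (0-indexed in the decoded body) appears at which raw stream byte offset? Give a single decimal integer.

Answer: 7

Derivation:
Chunk 1: stream[0..1]='7' size=0x7=7, data at stream[3..10]='ymp5560' -> body[0..7], body so far='ymp5560'
Chunk 2: stream[12..13]='1' size=0x1=1, data at stream[15..16]='o' -> body[7..8], body so far='ymp5560o'
Chunk 3: stream[18..19]='0' size=0 (terminator). Final body='ymp5560o' (8 bytes)
Body byte 4 at stream offset 7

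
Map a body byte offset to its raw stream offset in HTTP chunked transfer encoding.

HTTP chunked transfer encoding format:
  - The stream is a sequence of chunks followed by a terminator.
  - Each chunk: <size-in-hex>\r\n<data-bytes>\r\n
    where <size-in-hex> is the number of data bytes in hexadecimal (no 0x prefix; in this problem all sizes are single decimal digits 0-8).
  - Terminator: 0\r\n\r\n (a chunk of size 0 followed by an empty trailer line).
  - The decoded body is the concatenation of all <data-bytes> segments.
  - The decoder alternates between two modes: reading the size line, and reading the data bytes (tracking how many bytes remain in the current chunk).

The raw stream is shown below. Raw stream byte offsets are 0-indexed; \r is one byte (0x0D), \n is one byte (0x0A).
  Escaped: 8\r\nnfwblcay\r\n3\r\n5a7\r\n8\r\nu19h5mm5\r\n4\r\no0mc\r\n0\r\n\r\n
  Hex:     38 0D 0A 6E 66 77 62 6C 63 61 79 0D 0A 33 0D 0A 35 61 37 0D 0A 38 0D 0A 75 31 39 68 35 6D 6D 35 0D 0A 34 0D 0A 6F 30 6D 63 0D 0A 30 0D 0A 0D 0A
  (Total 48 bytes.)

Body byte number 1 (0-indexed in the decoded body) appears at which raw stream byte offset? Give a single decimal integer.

Answer: 4

Derivation:
Chunk 1: stream[0..1]='8' size=0x8=8, data at stream[3..11]='nfwblcay' -> body[0..8], body so far='nfwblcay'
Chunk 2: stream[13..14]='3' size=0x3=3, data at stream[16..19]='5a7' -> body[8..11], body so far='nfwblcay5a7'
Chunk 3: stream[21..22]='8' size=0x8=8, data at stream[24..32]='u19h5mm5' -> body[11..19], body so far='nfwblcay5a7u19h5mm5'
Chunk 4: stream[34..35]='4' size=0x4=4, data at stream[37..41]='o0mc' -> body[19..23], body so far='nfwblcay5a7u19h5mm5o0mc'
Chunk 5: stream[43..44]='0' size=0 (terminator). Final body='nfwblcay5a7u19h5mm5o0mc' (23 bytes)
Body byte 1 at stream offset 4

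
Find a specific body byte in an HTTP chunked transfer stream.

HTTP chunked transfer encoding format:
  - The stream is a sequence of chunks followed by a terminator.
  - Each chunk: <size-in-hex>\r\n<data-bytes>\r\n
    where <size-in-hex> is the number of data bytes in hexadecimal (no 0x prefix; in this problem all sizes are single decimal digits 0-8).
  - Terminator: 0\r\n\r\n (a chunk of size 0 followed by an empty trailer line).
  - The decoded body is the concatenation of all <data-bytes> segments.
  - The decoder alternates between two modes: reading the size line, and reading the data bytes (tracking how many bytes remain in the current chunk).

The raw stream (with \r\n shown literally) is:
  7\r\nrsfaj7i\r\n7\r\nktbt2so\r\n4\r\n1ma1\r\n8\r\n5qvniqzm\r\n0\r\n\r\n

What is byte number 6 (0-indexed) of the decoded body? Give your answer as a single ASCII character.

Chunk 1: stream[0..1]='7' size=0x7=7, data at stream[3..10]='rsfaj7i' -> body[0..7], body so far='rsfaj7i'
Chunk 2: stream[12..13]='7' size=0x7=7, data at stream[15..22]='ktbt2so' -> body[7..14], body so far='rsfaj7iktbt2so'
Chunk 3: stream[24..25]='4' size=0x4=4, data at stream[27..31]='1ma1' -> body[14..18], body so far='rsfaj7iktbt2so1ma1'
Chunk 4: stream[33..34]='8' size=0x8=8, data at stream[36..44]='5qvniqzm' -> body[18..26], body so far='rsfaj7iktbt2so1ma15qvniqzm'
Chunk 5: stream[46..47]='0' size=0 (terminator). Final body='rsfaj7iktbt2so1ma15qvniqzm' (26 bytes)
Body byte 6 = 'i'

Answer: i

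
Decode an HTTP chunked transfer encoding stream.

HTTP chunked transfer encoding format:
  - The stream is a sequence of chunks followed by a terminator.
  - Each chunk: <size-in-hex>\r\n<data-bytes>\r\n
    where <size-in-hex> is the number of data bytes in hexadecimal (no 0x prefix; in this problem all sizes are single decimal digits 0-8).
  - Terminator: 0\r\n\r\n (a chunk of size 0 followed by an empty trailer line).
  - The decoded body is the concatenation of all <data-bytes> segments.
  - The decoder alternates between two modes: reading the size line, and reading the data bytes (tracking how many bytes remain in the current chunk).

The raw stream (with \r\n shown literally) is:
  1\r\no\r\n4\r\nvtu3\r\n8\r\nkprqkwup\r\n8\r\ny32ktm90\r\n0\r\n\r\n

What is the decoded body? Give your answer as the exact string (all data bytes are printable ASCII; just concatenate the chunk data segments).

Chunk 1: stream[0..1]='1' size=0x1=1, data at stream[3..4]='o' -> body[0..1], body so far='o'
Chunk 2: stream[6..7]='4' size=0x4=4, data at stream[9..13]='vtu3' -> body[1..5], body so far='ovtu3'
Chunk 3: stream[15..16]='8' size=0x8=8, data at stream[18..26]='kprqkwup' -> body[5..13], body so far='ovtu3kprqkwup'
Chunk 4: stream[28..29]='8' size=0x8=8, data at stream[31..39]='y32ktm90' -> body[13..21], body so far='ovtu3kprqkwupy32ktm90'
Chunk 5: stream[41..42]='0' size=0 (terminator). Final body='ovtu3kprqkwupy32ktm90' (21 bytes)

Answer: ovtu3kprqkwupy32ktm90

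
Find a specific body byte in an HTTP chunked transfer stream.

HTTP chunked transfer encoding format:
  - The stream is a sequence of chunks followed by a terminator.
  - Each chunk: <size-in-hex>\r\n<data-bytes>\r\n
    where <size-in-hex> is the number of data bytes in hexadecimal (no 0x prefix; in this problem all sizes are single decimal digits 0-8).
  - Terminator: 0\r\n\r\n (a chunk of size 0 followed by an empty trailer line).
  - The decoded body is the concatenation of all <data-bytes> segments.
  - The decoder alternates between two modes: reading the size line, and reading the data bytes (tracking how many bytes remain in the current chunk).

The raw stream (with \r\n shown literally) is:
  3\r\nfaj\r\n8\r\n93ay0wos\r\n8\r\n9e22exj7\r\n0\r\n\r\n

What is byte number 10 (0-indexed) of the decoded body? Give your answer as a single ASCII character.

Answer: s

Derivation:
Chunk 1: stream[0..1]='3' size=0x3=3, data at stream[3..6]='faj' -> body[0..3], body so far='faj'
Chunk 2: stream[8..9]='8' size=0x8=8, data at stream[11..19]='93ay0wos' -> body[3..11], body so far='faj93ay0wos'
Chunk 3: stream[21..22]='8' size=0x8=8, data at stream[24..32]='9e22exj7' -> body[11..19], body so far='faj93ay0wos9e22exj7'
Chunk 4: stream[34..35]='0' size=0 (terminator). Final body='faj93ay0wos9e22exj7' (19 bytes)
Body byte 10 = 's'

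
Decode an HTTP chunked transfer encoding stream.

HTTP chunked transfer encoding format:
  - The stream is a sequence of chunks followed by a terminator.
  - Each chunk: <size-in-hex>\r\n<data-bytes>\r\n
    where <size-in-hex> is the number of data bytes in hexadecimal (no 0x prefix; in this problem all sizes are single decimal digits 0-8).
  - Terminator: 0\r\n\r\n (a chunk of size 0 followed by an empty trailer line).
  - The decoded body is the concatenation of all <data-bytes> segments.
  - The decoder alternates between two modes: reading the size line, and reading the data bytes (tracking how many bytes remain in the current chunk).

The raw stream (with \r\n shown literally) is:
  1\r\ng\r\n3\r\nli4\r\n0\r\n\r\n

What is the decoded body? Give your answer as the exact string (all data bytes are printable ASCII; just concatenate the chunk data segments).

Chunk 1: stream[0..1]='1' size=0x1=1, data at stream[3..4]='g' -> body[0..1], body so far='g'
Chunk 2: stream[6..7]='3' size=0x3=3, data at stream[9..12]='li4' -> body[1..4], body so far='gli4'
Chunk 3: stream[14..15]='0' size=0 (terminator). Final body='gli4' (4 bytes)

Answer: gli4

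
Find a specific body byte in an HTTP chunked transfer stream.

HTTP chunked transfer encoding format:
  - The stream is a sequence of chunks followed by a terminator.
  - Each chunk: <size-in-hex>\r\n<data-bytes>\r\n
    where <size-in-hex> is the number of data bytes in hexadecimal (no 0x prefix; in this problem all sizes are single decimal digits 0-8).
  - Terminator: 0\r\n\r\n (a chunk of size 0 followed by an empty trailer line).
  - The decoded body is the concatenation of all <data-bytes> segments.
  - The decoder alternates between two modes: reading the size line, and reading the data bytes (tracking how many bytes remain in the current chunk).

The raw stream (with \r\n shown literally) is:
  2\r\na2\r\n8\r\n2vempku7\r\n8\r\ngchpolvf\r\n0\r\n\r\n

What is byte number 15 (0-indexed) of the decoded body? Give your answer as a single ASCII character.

Chunk 1: stream[0..1]='2' size=0x2=2, data at stream[3..5]='a2' -> body[0..2], body so far='a2'
Chunk 2: stream[7..8]='8' size=0x8=8, data at stream[10..18]='2vempku7' -> body[2..10], body so far='a22vempku7'
Chunk 3: stream[20..21]='8' size=0x8=8, data at stream[23..31]='gchpolvf' -> body[10..18], body so far='a22vempku7gchpolvf'
Chunk 4: stream[33..34]='0' size=0 (terminator). Final body='a22vempku7gchpolvf' (18 bytes)
Body byte 15 = 'l'

Answer: l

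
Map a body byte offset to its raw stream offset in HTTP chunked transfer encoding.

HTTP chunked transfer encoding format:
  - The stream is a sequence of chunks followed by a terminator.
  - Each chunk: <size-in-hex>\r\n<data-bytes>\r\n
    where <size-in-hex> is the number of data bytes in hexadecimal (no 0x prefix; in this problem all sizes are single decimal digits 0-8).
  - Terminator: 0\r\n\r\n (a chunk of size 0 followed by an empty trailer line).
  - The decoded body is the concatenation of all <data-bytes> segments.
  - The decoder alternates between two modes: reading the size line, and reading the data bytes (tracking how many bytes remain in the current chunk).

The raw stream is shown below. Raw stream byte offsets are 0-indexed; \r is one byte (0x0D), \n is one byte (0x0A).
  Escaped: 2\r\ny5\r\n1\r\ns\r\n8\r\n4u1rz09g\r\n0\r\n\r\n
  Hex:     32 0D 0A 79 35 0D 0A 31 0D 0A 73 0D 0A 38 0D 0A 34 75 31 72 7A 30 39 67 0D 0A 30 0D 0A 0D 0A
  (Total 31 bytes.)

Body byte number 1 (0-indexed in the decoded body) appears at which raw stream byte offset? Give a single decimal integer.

Answer: 4

Derivation:
Chunk 1: stream[0..1]='2' size=0x2=2, data at stream[3..5]='y5' -> body[0..2], body so far='y5'
Chunk 2: stream[7..8]='1' size=0x1=1, data at stream[10..11]='s' -> body[2..3], body so far='y5s'
Chunk 3: stream[13..14]='8' size=0x8=8, data at stream[16..24]='4u1rz09g' -> body[3..11], body so far='y5s4u1rz09g'
Chunk 4: stream[26..27]='0' size=0 (terminator). Final body='y5s4u1rz09g' (11 bytes)
Body byte 1 at stream offset 4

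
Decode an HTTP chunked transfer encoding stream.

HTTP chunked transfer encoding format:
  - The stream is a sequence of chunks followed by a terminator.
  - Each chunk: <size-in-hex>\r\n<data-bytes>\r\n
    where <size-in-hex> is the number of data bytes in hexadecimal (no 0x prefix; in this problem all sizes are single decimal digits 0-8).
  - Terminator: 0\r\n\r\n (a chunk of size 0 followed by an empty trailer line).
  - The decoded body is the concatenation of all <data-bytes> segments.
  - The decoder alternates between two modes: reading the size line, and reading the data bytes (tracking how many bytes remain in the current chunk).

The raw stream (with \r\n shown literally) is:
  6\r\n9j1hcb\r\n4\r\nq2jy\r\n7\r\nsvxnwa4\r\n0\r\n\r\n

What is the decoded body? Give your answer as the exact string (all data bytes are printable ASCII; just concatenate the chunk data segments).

Answer: 9j1hcbq2jysvxnwa4

Derivation:
Chunk 1: stream[0..1]='6' size=0x6=6, data at stream[3..9]='9j1hcb' -> body[0..6], body so far='9j1hcb'
Chunk 2: stream[11..12]='4' size=0x4=4, data at stream[14..18]='q2jy' -> body[6..10], body so far='9j1hcbq2jy'
Chunk 3: stream[20..21]='7' size=0x7=7, data at stream[23..30]='svxnwa4' -> body[10..17], body so far='9j1hcbq2jysvxnwa4'
Chunk 4: stream[32..33]='0' size=0 (terminator). Final body='9j1hcbq2jysvxnwa4' (17 bytes)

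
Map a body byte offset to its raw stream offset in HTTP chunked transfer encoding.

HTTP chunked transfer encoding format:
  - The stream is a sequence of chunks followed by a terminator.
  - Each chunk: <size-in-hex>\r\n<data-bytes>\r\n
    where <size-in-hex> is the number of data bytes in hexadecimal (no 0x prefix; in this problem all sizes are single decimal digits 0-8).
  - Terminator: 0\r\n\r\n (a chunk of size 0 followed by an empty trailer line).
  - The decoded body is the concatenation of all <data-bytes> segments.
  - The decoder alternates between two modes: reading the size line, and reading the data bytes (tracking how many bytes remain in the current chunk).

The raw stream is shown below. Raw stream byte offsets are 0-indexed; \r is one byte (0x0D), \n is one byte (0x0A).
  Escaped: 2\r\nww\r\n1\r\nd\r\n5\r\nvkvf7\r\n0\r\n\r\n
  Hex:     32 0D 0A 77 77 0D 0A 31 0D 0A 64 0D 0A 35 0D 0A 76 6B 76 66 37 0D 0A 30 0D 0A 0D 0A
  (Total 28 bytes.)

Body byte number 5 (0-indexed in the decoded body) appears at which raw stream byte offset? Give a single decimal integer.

Chunk 1: stream[0..1]='2' size=0x2=2, data at stream[3..5]='ww' -> body[0..2], body so far='ww'
Chunk 2: stream[7..8]='1' size=0x1=1, data at stream[10..11]='d' -> body[2..3], body so far='wwd'
Chunk 3: stream[13..14]='5' size=0x5=5, data at stream[16..21]='vkvf7' -> body[3..8], body so far='wwdvkvf7'
Chunk 4: stream[23..24]='0' size=0 (terminator). Final body='wwdvkvf7' (8 bytes)
Body byte 5 at stream offset 18

Answer: 18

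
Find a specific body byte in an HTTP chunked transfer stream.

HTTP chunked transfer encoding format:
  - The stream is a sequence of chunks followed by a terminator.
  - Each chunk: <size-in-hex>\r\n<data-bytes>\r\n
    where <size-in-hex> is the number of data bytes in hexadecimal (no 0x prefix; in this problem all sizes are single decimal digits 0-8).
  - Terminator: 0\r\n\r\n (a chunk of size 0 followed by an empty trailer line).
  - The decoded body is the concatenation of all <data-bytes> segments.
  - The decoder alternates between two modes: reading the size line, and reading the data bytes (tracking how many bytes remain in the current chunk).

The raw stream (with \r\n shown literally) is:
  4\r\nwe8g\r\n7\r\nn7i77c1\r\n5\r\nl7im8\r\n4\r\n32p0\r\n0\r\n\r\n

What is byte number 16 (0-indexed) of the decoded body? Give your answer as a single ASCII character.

Answer: 3

Derivation:
Chunk 1: stream[0..1]='4' size=0x4=4, data at stream[3..7]='we8g' -> body[0..4], body so far='we8g'
Chunk 2: stream[9..10]='7' size=0x7=7, data at stream[12..19]='n7i77c1' -> body[4..11], body so far='we8gn7i77c1'
Chunk 3: stream[21..22]='5' size=0x5=5, data at stream[24..29]='l7im8' -> body[11..16], body so far='we8gn7i77c1l7im8'
Chunk 4: stream[31..32]='4' size=0x4=4, data at stream[34..38]='32p0' -> body[16..20], body so far='we8gn7i77c1l7im832p0'
Chunk 5: stream[40..41]='0' size=0 (terminator). Final body='we8gn7i77c1l7im832p0' (20 bytes)
Body byte 16 = '3'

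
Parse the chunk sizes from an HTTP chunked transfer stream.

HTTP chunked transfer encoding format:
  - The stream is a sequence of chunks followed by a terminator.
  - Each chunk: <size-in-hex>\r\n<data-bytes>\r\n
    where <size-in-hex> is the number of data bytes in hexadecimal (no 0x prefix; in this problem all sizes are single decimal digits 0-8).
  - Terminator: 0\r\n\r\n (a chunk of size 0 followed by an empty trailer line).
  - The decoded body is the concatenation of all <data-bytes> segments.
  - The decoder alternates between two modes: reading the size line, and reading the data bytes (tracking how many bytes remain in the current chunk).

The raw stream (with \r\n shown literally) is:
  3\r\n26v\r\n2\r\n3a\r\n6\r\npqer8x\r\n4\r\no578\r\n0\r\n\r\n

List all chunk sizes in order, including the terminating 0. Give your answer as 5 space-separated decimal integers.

Chunk 1: stream[0..1]='3' size=0x3=3, data at stream[3..6]='26v' -> body[0..3], body so far='26v'
Chunk 2: stream[8..9]='2' size=0x2=2, data at stream[11..13]='3a' -> body[3..5], body so far='26v3a'
Chunk 3: stream[15..16]='6' size=0x6=6, data at stream[18..24]='pqer8x' -> body[5..11], body so far='26v3apqer8x'
Chunk 4: stream[26..27]='4' size=0x4=4, data at stream[29..33]='o578' -> body[11..15], body so far='26v3apqer8xo578'
Chunk 5: stream[35..36]='0' size=0 (terminator). Final body='26v3apqer8xo578' (15 bytes)

Answer: 3 2 6 4 0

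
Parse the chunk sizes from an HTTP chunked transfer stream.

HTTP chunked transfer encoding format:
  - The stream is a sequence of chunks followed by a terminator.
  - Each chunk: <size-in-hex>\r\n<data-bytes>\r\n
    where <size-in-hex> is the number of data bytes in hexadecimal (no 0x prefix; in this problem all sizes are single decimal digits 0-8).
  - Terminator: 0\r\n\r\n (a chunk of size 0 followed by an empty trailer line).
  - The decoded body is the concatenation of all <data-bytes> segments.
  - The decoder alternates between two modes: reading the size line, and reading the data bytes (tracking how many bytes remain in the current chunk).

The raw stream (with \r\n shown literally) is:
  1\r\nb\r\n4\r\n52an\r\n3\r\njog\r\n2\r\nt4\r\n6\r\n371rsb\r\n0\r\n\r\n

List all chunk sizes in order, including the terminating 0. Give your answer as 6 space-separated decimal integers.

Answer: 1 4 3 2 6 0

Derivation:
Chunk 1: stream[0..1]='1' size=0x1=1, data at stream[3..4]='b' -> body[0..1], body so far='b'
Chunk 2: stream[6..7]='4' size=0x4=4, data at stream[9..13]='52an' -> body[1..5], body so far='b52an'
Chunk 3: stream[15..16]='3' size=0x3=3, data at stream[18..21]='jog' -> body[5..8], body so far='b52anjog'
Chunk 4: stream[23..24]='2' size=0x2=2, data at stream[26..28]='t4' -> body[8..10], body so far='b52anjogt4'
Chunk 5: stream[30..31]='6' size=0x6=6, data at stream[33..39]='371rsb' -> body[10..16], body so far='b52anjogt4371rsb'
Chunk 6: stream[41..42]='0' size=0 (terminator). Final body='b52anjogt4371rsb' (16 bytes)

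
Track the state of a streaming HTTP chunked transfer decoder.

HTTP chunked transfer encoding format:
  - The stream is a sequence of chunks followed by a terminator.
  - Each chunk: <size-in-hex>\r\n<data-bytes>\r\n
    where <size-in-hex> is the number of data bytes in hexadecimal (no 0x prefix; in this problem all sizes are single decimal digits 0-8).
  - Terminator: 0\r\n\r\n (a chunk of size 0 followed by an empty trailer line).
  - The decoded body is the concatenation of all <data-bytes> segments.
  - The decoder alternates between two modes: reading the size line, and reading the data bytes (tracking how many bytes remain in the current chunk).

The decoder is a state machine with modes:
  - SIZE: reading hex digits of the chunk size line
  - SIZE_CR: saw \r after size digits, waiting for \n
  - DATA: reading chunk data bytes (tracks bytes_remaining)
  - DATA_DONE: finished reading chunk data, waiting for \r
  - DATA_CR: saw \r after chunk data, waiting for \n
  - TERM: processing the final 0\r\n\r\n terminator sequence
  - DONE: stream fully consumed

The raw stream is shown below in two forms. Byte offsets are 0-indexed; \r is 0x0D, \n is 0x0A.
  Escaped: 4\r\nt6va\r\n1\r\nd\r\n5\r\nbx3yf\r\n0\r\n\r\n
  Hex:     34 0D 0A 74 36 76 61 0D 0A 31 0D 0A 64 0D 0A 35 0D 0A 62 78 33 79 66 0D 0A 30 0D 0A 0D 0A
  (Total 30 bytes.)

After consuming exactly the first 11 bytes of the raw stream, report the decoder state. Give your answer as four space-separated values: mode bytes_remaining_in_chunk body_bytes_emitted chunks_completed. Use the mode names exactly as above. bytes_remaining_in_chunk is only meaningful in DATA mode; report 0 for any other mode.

Byte 0 = '4': mode=SIZE remaining=0 emitted=0 chunks_done=0
Byte 1 = 0x0D: mode=SIZE_CR remaining=0 emitted=0 chunks_done=0
Byte 2 = 0x0A: mode=DATA remaining=4 emitted=0 chunks_done=0
Byte 3 = 't': mode=DATA remaining=3 emitted=1 chunks_done=0
Byte 4 = '6': mode=DATA remaining=2 emitted=2 chunks_done=0
Byte 5 = 'v': mode=DATA remaining=1 emitted=3 chunks_done=0
Byte 6 = 'a': mode=DATA_DONE remaining=0 emitted=4 chunks_done=0
Byte 7 = 0x0D: mode=DATA_CR remaining=0 emitted=4 chunks_done=0
Byte 8 = 0x0A: mode=SIZE remaining=0 emitted=4 chunks_done=1
Byte 9 = '1': mode=SIZE remaining=0 emitted=4 chunks_done=1
Byte 10 = 0x0D: mode=SIZE_CR remaining=0 emitted=4 chunks_done=1

Answer: SIZE_CR 0 4 1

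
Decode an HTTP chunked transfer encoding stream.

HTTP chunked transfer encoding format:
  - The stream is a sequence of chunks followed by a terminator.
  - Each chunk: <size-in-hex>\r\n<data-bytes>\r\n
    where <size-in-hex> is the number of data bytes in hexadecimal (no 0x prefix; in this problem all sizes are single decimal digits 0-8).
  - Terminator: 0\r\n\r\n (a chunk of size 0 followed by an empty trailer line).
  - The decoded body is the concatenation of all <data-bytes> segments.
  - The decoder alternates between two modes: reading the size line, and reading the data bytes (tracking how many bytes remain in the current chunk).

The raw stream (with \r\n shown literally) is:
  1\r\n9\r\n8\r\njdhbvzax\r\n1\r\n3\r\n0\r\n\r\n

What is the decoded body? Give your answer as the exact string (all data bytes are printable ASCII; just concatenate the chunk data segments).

Answer: 9jdhbvzax3

Derivation:
Chunk 1: stream[0..1]='1' size=0x1=1, data at stream[3..4]='9' -> body[0..1], body so far='9'
Chunk 2: stream[6..7]='8' size=0x8=8, data at stream[9..17]='jdhbvzax' -> body[1..9], body so far='9jdhbvzax'
Chunk 3: stream[19..20]='1' size=0x1=1, data at stream[22..23]='3' -> body[9..10], body so far='9jdhbvzax3'
Chunk 4: stream[25..26]='0' size=0 (terminator). Final body='9jdhbvzax3' (10 bytes)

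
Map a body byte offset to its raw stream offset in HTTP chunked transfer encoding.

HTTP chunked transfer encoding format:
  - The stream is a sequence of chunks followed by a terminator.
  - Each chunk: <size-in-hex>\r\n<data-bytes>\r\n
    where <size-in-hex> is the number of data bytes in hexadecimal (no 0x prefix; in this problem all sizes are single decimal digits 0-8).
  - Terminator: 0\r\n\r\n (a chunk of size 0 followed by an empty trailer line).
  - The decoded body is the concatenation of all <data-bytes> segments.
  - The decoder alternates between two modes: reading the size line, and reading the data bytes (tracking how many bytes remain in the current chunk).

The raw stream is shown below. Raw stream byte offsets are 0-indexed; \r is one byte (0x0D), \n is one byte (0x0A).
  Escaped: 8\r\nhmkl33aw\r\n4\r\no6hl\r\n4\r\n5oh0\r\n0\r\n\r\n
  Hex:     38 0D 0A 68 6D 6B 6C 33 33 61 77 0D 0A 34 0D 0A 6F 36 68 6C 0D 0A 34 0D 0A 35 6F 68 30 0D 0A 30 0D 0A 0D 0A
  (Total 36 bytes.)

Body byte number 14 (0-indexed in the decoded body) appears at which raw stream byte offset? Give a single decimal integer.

Chunk 1: stream[0..1]='8' size=0x8=8, data at stream[3..11]='hmkl33aw' -> body[0..8], body so far='hmkl33aw'
Chunk 2: stream[13..14]='4' size=0x4=4, data at stream[16..20]='o6hl' -> body[8..12], body so far='hmkl33awo6hl'
Chunk 3: stream[22..23]='4' size=0x4=4, data at stream[25..29]='5oh0' -> body[12..16], body so far='hmkl33awo6hl5oh0'
Chunk 4: stream[31..32]='0' size=0 (terminator). Final body='hmkl33awo6hl5oh0' (16 bytes)
Body byte 14 at stream offset 27

Answer: 27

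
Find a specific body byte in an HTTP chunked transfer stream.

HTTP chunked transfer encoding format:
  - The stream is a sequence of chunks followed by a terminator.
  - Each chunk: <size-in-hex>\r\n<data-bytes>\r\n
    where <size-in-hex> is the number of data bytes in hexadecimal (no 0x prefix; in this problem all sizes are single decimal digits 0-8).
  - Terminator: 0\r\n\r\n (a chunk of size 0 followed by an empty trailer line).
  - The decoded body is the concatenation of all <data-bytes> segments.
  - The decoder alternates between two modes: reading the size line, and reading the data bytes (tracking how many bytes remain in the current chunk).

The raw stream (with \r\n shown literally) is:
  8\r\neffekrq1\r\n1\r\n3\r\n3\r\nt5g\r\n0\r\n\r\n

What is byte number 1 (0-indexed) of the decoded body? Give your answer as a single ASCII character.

Chunk 1: stream[0..1]='8' size=0x8=8, data at stream[3..11]='effekrq1' -> body[0..8], body so far='effekrq1'
Chunk 2: stream[13..14]='1' size=0x1=1, data at stream[16..17]='3' -> body[8..9], body so far='effekrq13'
Chunk 3: stream[19..20]='3' size=0x3=3, data at stream[22..25]='t5g' -> body[9..12], body so far='effekrq13t5g'
Chunk 4: stream[27..28]='0' size=0 (terminator). Final body='effekrq13t5g' (12 bytes)
Body byte 1 = 'f'

Answer: f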